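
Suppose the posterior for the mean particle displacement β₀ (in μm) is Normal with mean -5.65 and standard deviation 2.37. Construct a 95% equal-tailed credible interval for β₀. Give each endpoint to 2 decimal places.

[-10.30, -1.00]

The posterior is symmetric, so the 95% equal-tailed interval is β₀ = -5.65 ± z·2.37 with z = 1.960.
Half-width: 1.960 × 2.37 = 4.65.
-5.65 − 4.65 = -10.30; -5.65 + 4.65 = -1.00.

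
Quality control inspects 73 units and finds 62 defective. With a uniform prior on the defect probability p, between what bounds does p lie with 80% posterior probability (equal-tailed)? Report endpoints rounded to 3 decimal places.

[0.784, 0.892]

Posterior: Beta(1+62, 1+11) = Beta(63, 12).
Equal-tailed 80% interval: the 0.1 and 0.9 quantiles of Beta(63, 12).
Posterior mean ≈ 0.840, SD ≈ 0.042; a Normal approximation gives roughly [0.786, 0.894].
Exact: F⁻¹(0.1) = 0.784; F⁻¹(0.9) = 0.892.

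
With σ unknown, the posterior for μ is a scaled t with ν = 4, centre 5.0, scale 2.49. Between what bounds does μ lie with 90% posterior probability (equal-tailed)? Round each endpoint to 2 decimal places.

[-0.31, 10.31]

The t_4 distribution is symmetric; the 90% interval is 5.0 ± t·2.49 with t_{0.95,4} = 2.132.
Half-width: 2.132 × 2.49 = 5.31.
5.0 − 5.31 = -0.31; 5.0 + 5.31 = 10.31.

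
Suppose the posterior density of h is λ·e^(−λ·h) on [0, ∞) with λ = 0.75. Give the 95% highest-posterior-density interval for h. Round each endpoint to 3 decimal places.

[0.000, 3.994]

The exponential density is strictly decreasing on [0, ∞), so the HPD interval is anchored at 0: [0, q] with P(h ≤ q) = 0.95.
q = −ln(1 − 0.95) / 0.75 = 2.9957 / 0.75 = 3.994.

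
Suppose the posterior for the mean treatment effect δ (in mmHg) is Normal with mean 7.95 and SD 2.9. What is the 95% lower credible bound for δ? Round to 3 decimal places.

3.180

Need L with P(δ ≥ L) = 0.95: L = 7.95 − z_{0.05}·2.9.
z = 1.645; L = 7.95 − 1.645 × 2.9 = 3.180.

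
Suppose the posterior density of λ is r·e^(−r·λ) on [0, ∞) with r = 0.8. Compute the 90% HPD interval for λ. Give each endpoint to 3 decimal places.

[0.000, 2.878]

The exponential density is strictly decreasing on [0, ∞), so the HPD interval is anchored at 0: [0, q] with P(λ ≤ q) = 0.90.
q = −ln(1 − 0.90) / 0.8 = 2.3026 / 0.8 = 2.878.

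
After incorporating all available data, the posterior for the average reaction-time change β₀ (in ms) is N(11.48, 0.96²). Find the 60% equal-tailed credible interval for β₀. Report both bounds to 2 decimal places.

The posterior is symmetric, so the 60% equal-tailed interval is β₀ = 11.48 ± z·0.96 with z = 0.842.
Half-width: 0.842 × 0.96 = 0.81.
11.48 − 0.81 = 10.67; 11.48 + 0.81 = 12.29.

[10.67, 12.29]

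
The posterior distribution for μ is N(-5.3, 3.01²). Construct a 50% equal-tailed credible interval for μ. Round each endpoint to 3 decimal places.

The posterior is symmetric, so the 50% equal-tailed interval is μ = -5.3 ± z·3.01 with z = 0.674.
Half-width: 0.674 × 3.01 = 2.030.
-5.3 − 2.030 = -7.330; -5.3 + 2.030 = -3.270.

[-7.330, -3.270]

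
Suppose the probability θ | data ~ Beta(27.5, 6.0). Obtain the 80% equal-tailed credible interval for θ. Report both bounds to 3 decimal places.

Posterior: Beta(27.5, 6.0).
Equal-tailed 80% interval: the 0.1 and 0.9 quantiles of Beta(27.5, 6.0).
Posterior mean ≈ 0.821, SD ≈ 0.065; a Normal approximation gives roughly [0.737, 0.905].
Exact: F⁻¹(0.1) = 0.733; F⁻¹(0.9) = 0.900.

[0.733, 0.900]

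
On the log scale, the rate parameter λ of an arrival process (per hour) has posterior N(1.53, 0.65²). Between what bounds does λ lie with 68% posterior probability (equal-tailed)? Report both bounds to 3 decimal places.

On the log scale the 68% interval is 1.53 ± 0.994 × 0.65 = [0.8836, 2.1764].
Exponentiate: [e^0.8836, e^2.1764] = [2.420, 8.814].

[2.420, 8.814]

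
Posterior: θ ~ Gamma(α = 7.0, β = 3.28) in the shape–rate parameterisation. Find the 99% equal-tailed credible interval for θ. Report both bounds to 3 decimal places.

[0.621, 4.774]

Posterior: Gamma(shape 7.0, rate 3.28).
Equal-tailed 99% interval: Gamma(7.0, 3.28) quantiles at 0.005 and 0.995.
Posterior mean ≈ 2.134, SD ≈ 0.807; a Normal approximation gives roughly [0.056, 4.212].
Exact: lower = 0.621; upper = 4.774.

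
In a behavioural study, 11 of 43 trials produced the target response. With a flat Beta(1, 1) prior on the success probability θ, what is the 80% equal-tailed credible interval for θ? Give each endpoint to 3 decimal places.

[0.185, 0.353]

Posterior: Beta(1+11, 1+32) = Beta(12, 33).
Equal-tailed 80% interval: the 0.1 and 0.9 quantiles of Beta(12, 33).
Posterior mean ≈ 0.267, SD ≈ 0.065; a Normal approximation gives roughly [0.183, 0.350].
Exact: F⁻¹(0.1) = 0.185; F⁻¹(0.9) = 0.353.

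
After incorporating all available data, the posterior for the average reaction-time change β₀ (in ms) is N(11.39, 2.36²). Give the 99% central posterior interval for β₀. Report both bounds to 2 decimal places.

The posterior is symmetric, so the 99% equal-tailed interval is β₀ = 11.39 ± z·2.36 with z = 2.576.
Half-width: 2.576 × 2.36 = 6.08.
11.39 − 6.08 = 5.31; 11.39 + 6.08 = 17.47.

[5.31, 17.47]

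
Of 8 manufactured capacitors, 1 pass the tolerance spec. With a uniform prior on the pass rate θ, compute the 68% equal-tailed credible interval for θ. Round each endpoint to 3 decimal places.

[0.081, 0.322]

Posterior: Beta(1+1, 1+7) = Beta(2, 8).
Equal-tailed 68% interval: the 0.16 and 0.84 quantiles of Beta(2, 8).
Posterior mean ≈ 0.200, SD ≈ 0.121; a Normal approximation gives roughly [0.080, 0.320].
Exact: F⁻¹(0.16) = 0.081; F⁻¹(0.84) = 0.322.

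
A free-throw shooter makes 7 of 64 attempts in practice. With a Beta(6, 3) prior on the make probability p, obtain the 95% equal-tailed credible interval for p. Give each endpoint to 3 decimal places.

Posterior: Beta(6+7, 3+57) = Beta(13, 60).
Equal-tailed 95% interval: the 0.025 and 0.975 quantiles of Beta(13, 60).
Posterior mean ≈ 0.178, SD ≈ 0.044; a Normal approximation gives roughly [0.091, 0.265].
Exact: F⁻¹(0.025) = 0.100; F⁻¹(0.975) = 0.273.

[0.100, 0.273]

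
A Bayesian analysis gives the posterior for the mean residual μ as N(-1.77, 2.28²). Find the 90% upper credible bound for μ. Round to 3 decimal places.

1.152

Need U with P(μ ≤ U) = 0.90: U = -1.77 + z_{0.1}·2.28.
z = 1.282; U = -1.77 + 1.282 × 2.28 = 1.152.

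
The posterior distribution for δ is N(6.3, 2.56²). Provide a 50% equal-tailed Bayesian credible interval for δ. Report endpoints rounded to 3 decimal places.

The posterior is symmetric, so the 50% equal-tailed interval is δ = 6.3 ± z·2.56 with z = 0.674.
Half-width: 0.674 × 2.56 = 1.727.
6.3 − 1.727 = 4.573; 6.3 + 1.727 = 8.027.

[4.573, 8.027]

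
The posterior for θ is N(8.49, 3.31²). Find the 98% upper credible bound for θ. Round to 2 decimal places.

Need U with P(θ ≤ U) = 0.98: U = 8.49 + z_{0.02}·3.31.
z = 2.054; U = 8.49 + 2.054 × 3.31 = 15.29.

15.29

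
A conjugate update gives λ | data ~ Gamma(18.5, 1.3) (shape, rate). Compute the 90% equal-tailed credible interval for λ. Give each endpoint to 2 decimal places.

[9.26, 20.07]

Posterior: Gamma(shape 18.5, rate 1.3).
Equal-tailed 90% interval: Gamma(18.5, 1.3) quantiles at 0.05 and 0.95.
Posterior mean ≈ 14.23, SD ≈ 3.31; a Normal approximation gives roughly [8.79, 19.67].
Exact: lower = 9.26; upper = 20.07.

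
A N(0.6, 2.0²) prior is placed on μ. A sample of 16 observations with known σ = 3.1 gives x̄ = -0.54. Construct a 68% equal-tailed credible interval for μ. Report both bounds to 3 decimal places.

Posterior precision = 1/2.0² + 16/3.1² = 0.2500 + 1.6649 = 1.9149, so posterior SD = 0.7226.
Posterior mean = (0.6/2.0² + 16·-0.54/3.1²) / 1.9149 = -0.3912.
Interval: -0.3912 ± 0.994 × 0.7226 → [-1.110, 0.327].

[-1.110, 0.327]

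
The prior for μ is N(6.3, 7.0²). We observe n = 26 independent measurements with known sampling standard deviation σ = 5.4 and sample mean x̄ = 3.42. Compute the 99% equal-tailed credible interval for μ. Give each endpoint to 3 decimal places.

[0.787, 6.182]

Posterior precision = 1/7.0² + 26/5.4² = 0.0204 + 0.8916 = 0.9120, so posterior SD = 1.0471.
Posterior mean = (6.3/7.0² + 26·3.42/5.4²) / 0.9120 = 3.4844.
Interval: 3.4844 ± 2.576 × 1.0471 → [0.787, 6.182].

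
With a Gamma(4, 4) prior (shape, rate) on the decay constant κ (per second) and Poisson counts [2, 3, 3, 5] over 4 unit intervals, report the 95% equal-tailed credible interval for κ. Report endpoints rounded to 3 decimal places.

[1.238, 3.248]

Posterior: Gamma(4+13, 4+4) = Gamma(17, 8) (shape, rate).
Equal-tailed 95% interval: Gamma(17, 8) quantiles at 0.025 and 0.975.
Posterior mean ≈ 2.125, SD ≈ 0.515; a Normal approximation gives roughly [1.115, 3.135].
Exact: lower = 1.238; upper = 3.248.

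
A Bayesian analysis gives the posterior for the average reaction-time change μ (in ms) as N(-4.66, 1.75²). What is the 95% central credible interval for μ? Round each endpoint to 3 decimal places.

[-8.090, -1.230]

The posterior is symmetric, so the 95% equal-tailed interval is μ = -4.66 ± z·1.75 with z = 1.960.
Half-width: 1.960 × 1.75 = 3.430.
-4.66 − 3.430 = -8.090; -4.66 + 3.430 = -1.230.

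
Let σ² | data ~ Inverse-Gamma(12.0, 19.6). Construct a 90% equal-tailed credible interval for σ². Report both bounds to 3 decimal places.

[1.076, 2.831]

Inverse-Gamma(12.0, 19.6) quantiles: F⁻¹(0.05) and F⁻¹(0.95).
Equivalently, 1/σ² ~ Gamma(12.0, rate = 19.6); invert its 0.95 and 0.05 quantiles.
Posterior mean ≈ 1.782, SD ≈ 0.563; a Normal approximation gives roughly [0.855, 2.709].
Exact: lower = 1.076; upper = 2.831.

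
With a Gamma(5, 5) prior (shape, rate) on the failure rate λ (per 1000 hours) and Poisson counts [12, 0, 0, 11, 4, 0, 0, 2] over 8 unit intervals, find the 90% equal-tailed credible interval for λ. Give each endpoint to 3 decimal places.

Posterior: Gamma(5+29, 5+8) = Gamma(34, 13) (shape, rate).
Equal-tailed 90% interval: Gamma(34, 13) quantiles at 0.05 and 0.95.
Posterior mean ≈ 2.615, SD ≈ 0.449; a Normal approximation gives roughly [1.878, 3.353].
Exact: lower = 1.924; upper = 3.394.

[1.924, 3.394]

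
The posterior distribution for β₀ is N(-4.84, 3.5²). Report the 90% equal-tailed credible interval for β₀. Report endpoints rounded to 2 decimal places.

The posterior is symmetric, so the 90% equal-tailed interval is β₀ = -4.84 ± z·3.5 with z = 1.645.
Half-width: 1.645 × 3.5 = 5.76.
-4.84 − 5.76 = -10.60; -4.84 + 5.76 = 0.92.

[-10.60, 0.92]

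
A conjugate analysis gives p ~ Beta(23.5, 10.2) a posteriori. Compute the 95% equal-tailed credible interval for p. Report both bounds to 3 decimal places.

[0.535, 0.838]

Posterior: Beta(23.5, 10.2).
Equal-tailed 95% interval: the 0.025 and 0.975 quantiles of Beta(23.5, 10.2).
Posterior mean ≈ 0.697, SD ≈ 0.078; a Normal approximation gives roughly [0.544, 0.850].
Exact: F⁻¹(0.025) = 0.535; F⁻¹(0.975) = 0.838.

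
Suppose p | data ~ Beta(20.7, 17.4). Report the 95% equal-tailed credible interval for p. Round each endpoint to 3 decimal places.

[0.386, 0.696]

Posterior: Beta(20.7, 17.4).
Equal-tailed 95% interval: the 0.025 and 0.975 quantiles of Beta(20.7, 17.4).
Posterior mean ≈ 0.543, SD ≈ 0.080; a Normal approximation gives roughly [0.387, 0.699].
Exact: F⁻¹(0.025) = 0.386; F⁻¹(0.975) = 0.696.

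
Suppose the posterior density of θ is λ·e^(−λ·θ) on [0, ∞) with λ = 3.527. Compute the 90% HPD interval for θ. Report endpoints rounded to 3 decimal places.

The exponential density is strictly decreasing on [0, ∞), so the HPD interval is anchored at 0: [0, q] with P(θ ≤ q) = 0.90.
q = −ln(1 − 0.90) / 3.527 = 2.3026 / 3.527 = 0.653.

[0.000, 0.653]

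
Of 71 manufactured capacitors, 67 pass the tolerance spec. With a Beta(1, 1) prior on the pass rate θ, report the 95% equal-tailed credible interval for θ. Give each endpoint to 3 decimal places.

Posterior: Beta(1+67, 1+4) = Beta(68, 5).
Equal-tailed 95% interval: the 0.025 and 0.975 quantiles of Beta(68, 5).
Posterior mean ≈ 0.932, SD ≈ 0.029; a Normal approximation gives roughly [0.874, 0.989].
Exact: F⁻¹(0.025) = 0.864; F⁻¹(0.975) = 0.977.

[0.864, 0.977]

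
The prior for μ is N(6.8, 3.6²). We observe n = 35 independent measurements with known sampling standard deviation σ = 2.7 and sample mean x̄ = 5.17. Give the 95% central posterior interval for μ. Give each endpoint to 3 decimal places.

Posterior precision = 1/3.6² + 35/2.7² = 0.0772 + 4.8011 = 4.8783, so posterior SD = 0.4528.
Posterior mean = (6.8/3.6² + 35·5.17/2.7²) / 4.8783 = 5.1958.
Interval: 5.1958 ± 1.960 × 0.4528 → [4.308, 6.083].

[4.308, 6.083]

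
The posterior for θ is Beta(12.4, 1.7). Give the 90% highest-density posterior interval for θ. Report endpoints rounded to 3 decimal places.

The posterior is unimodal and skewed, so the HPD interval has equal density at both endpoints and is the shortest 90% interval.
Solving f(0.762) = f(0.997) with F(0.997) − F(0.762) = 0.90 gives [0.762, 0.997].
For comparison, the equal-tailed interval is [0.716, 0.981]; the HPD is narrower and shifted toward the mode.

[0.762, 0.997]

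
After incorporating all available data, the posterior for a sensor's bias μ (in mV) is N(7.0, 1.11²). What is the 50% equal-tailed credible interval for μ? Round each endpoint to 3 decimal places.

The posterior is symmetric, so the 50% equal-tailed interval is μ = 7.0 ± z·1.11 with z = 0.674.
Half-width: 0.674 × 1.11 = 0.749.
7.0 − 0.749 = 6.251; 7.0 + 0.749 = 7.749.

[6.251, 7.749]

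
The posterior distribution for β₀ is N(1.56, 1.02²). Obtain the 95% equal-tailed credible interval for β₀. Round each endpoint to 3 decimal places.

[-0.439, 3.559]

The posterior is symmetric, so the 95% equal-tailed interval is β₀ = 1.56 ± z·1.02 with z = 1.960.
Half-width: 1.960 × 1.02 = 1.999.
1.56 − 1.999 = -0.439; 1.56 + 1.999 = 3.559.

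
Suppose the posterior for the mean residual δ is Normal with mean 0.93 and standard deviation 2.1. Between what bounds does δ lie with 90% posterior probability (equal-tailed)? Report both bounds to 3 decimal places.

[-2.524, 4.384]

The posterior is symmetric, so the 90% equal-tailed interval is δ = 0.93 ± z·2.1 with z = 1.645.
Half-width: 1.645 × 2.1 = 3.454.
0.93 − 3.454 = -2.524; 0.93 + 3.454 = 4.384.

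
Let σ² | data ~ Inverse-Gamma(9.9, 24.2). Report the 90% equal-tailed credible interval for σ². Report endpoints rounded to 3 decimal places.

[1.553, 4.522]

Inverse-Gamma(9.9, 24.2) quantiles: F⁻¹(0.05) and F⁻¹(0.95).
Equivalently, 1/σ² ~ Gamma(9.9, rate = 24.2); invert its 0.95 and 0.05 quantiles.
Posterior mean ≈ 2.719, SD ≈ 0.967; a Normal approximation gives roughly [1.128, 4.310].
Exact: lower = 1.553; upper = 4.522.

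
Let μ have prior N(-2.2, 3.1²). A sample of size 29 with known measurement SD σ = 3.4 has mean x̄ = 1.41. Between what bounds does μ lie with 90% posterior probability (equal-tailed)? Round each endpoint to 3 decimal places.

[0.249, 2.284]

Posterior precision = 1/3.1² + 29/3.4² = 0.1041 + 2.5087 = 2.6127, so posterior SD = 0.6187.
Posterior mean = (-2.2/3.1² + 29·1.41/3.4²) / 2.6127 = 1.2662.
Interval: 1.2662 ± 1.645 × 0.6187 → [0.249, 2.284].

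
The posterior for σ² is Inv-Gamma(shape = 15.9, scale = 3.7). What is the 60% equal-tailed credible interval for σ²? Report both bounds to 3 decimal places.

Inverse-Gamma(15.9, 3.7) quantiles: F⁻¹(0.2) and F⁻¹(0.8).
Equivalently, 1/σ² ~ Gamma(15.9, rate = 3.7); invert its 0.8 and 0.2 quantiles.
Posterior mean ≈ 0.248, SD ≈ 0.067; a Normal approximation gives roughly [0.192, 0.304].
Exact: lower = 0.193; upper = 0.296.

[0.193, 0.296]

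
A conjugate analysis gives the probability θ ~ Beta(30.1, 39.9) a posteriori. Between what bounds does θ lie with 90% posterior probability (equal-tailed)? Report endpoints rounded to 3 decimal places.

Posterior: Beta(30.1, 39.9).
Equal-tailed 90% interval: the 0.05 and 0.95 quantiles of Beta(30.1, 39.9).
Posterior mean ≈ 0.430, SD ≈ 0.059; a Normal approximation gives roughly [0.333, 0.527].
Exact: F⁻¹(0.05) = 0.334; F⁻¹(0.95) = 0.528.

[0.334, 0.528]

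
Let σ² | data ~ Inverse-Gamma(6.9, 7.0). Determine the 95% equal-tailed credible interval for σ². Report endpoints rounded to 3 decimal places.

Inverse-Gamma(6.9, 7.0) quantiles: F⁻¹(0.025) and F⁻¹(0.975).
Equivalently, 1/σ² ~ Gamma(6.9, rate = 7.0); invert its 0.975 and 0.025 quantiles.
Posterior mean ≈ 1.186, SD ≈ 0.536; a Normal approximation gives roughly [0.136, 2.237].
Exact: lower = 0.542; upper = 2.544.

[0.542, 2.544]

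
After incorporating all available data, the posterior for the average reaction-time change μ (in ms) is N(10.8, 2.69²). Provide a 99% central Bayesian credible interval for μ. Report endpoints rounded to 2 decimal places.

[3.87, 17.73]

The posterior is symmetric, so the 99% equal-tailed interval is μ = 10.8 ± z·2.69 with z = 2.576.
Half-width: 2.576 × 2.69 = 6.93.
10.8 − 6.93 = 3.87; 10.8 + 6.93 = 17.73.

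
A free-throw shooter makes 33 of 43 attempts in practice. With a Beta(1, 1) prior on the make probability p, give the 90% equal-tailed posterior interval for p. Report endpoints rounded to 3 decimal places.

Posterior: Beta(1+33, 1+10) = Beta(34, 11).
Equal-tailed 90% interval: the 0.05 and 0.95 quantiles of Beta(34, 11).
Posterior mean ≈ 0.756, SD ≈ 0.063; a Normal approximation gives roughly [0.651, 0.860].
Exact: F⁻¹(0.05) = 0.645; F⁻¹(0.95) = 0.853.

[0.645, 0.853]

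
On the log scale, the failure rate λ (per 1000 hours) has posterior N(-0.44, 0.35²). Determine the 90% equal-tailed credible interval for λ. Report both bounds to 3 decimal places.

On the log scale the 90% interval is -0.44 ± 1.645 × 0.35 = [-1.0157, 0.1357].
Exponentiate: [e^-1.0157, e^0.1357] = [0.362, 1.145].

[0.362, 1.145]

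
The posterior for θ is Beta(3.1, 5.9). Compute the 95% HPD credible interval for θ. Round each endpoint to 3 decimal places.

[0.072, 0.634]

The posterior is unimodal and skewed, so the HPD interval has equal density at both endpoints and is the shortest 95% interval.
Solving f(0.072) = f(0.634) with F(0.634) − F(0.072) = 0.95 gives [0.072, 0.634].
For comparison, the equal-tailed interval is [0.092, 0.662]; the HPD is narrower and shifted toward the mode.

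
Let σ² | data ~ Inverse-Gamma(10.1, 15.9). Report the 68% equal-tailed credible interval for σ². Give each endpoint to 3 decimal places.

[1.204, 2.275]

Inverse-Gamma(10.1, 15.9) quantiles: F⁻¹(0.16) and F⁻¹(0.84).
Equivalently, 1/σ² ~ Gamma(10.1, rate = 15.9); invert its 0.84 and 0.16 quantiles.
Posterior mean ≈ 1.747, SD ≈ 0.614; a Normal approximation gives roughly [1.137, 2.358].
Exact: lower = 1.204; upper = 2.275.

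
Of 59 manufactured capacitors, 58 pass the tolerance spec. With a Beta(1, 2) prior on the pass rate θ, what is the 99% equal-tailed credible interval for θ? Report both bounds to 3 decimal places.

[0.857, 0.994]

Posterior: Beta(1+58, 2+1) = Beta(59, 3).
Equal-tailed 99% interval: the 0.005 and 0.995 quantiles of Beta(59, 3).
Posterior mean ≈ 0.952, SD ≈ 0.027; a Normal approximation gives roughly [0.882, 1.021].
Exact: F⁻¹(0.005) = 0.857; F⁻¹(0.995) = 0.994.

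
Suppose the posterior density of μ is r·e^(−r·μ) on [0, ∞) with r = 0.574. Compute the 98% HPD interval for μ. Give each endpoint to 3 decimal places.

[0.000, 6.815]

The exponential density is strictly decreasing on [0, ∞), so the HPD interval is anchored at 0: [0, q] with P(μ ≤ q) = 0.98.
q = −ln(1 − 0.98) / 0.574 = 3.9120 / 0.574 = 6.815.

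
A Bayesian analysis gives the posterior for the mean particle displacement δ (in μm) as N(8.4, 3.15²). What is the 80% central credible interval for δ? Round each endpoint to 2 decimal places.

[4.36, 12.44]

The posterior is symmetric, so the 80% equal-tailed interval is δ = 8.4 ± z·3.15 with z = 1.282.
Half-width: 1.282 × 3.15 = 4.04.
8.4 − 4.04 = 4.36; 8.4 + 4.04 = 12.44.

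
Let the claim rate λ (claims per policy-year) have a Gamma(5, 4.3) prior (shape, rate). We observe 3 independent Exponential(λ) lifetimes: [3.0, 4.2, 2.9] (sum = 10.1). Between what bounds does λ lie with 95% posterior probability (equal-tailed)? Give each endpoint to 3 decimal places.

[0.240, 1.002]

Posterior: Gamma(5+3, 4.3+10.1) = Gamma(8, 14.4) (shape, rate).
Equal-tailed 95% interval: Gamma(8, 14.4) quantiles at 0.025 and 0.975.
Posterior mean ≈ 0.556, SD ≈ 0.196; a Normal approximation gives roughly [0.171, 0.941].
Exact: lower = 0.240; upper = 1.002.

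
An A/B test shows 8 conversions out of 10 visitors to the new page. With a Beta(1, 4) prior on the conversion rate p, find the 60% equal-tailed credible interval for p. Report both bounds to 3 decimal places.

Posterior: Beta(1+8, 4+2) = Beta(9, 6).
Equal-tailed 60% interval: the 0.2 and 0.8 quantiles of Beta(9, 6).
Posterior mean ≈ 0.600, SD ≈ 0.122; a Normal approximation gives roughly [0.497, 0.703].
Exact: F⁻¹(0.2) = 0.494; F⁻¹(0.8) = 0.708.

[0.494, 0.708]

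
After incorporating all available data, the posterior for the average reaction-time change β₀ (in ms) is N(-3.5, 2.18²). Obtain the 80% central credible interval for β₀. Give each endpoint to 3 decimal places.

The posterior is symmetric, so the 80% equal-tailed interval is β₀ = -3.5 ± z·2.18 with z = 1.282.
Half-width: 1.282 × 2.18 = 2.794.
-3.5 − 2.794 = -6.294; -3.5 + 2.794 = -0.706.

[-6.294, -0.706]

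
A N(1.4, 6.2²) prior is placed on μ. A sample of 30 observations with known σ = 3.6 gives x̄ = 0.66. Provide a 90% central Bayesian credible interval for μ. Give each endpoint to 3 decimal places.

Posterior precision = 1/6.2² + 30/3.6² = 0.0260 + 2.3148 = 2.3408, so posterior SD = 0.6536.
Posterior mean = (1.4/6.2² + 30·0.66/3.6²) / 2.3408 = 0.6682.
Interval: 0.6682 ± 1.645 × 0.6536 → [-0.407, 1.743].

[-0.407, 1.743]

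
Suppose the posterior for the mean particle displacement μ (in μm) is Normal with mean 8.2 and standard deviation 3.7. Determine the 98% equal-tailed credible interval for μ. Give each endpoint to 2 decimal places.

The posterior is symmetric, so the 98% equal-tailed interval is μ = 8.2 ± z·3.7 with z = 2.326.
Half-width: 2.326 × 3.7 = 8.61.
8.2 − 8.61 = -0.41; 8.2 + 8.61 = 16.81.

[-0.41, 16.81]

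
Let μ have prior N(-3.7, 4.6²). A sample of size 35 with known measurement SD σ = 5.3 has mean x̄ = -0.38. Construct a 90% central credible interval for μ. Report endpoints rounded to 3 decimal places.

Posterior precision = 1/4.6² + 35/5.3² = 0.0473 + 1.2460 = 1.2933, so posterior SD = 0.8793.
Posterior mean = (-3.7/4.6² + 35·-0.38/5.3²) / 1.2933 = -0.5013.
Interval: -0.5013 ± 1.645 × 0.8793 → [-1.948, 0.945].

[-1.948, 0.945]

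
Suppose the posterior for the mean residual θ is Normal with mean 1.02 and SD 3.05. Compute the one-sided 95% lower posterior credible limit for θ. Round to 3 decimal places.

Need L with P(θ ≥ L) = 0.95: L = 1.02 − z_{0.05}·3.05.
z = 1.645; L = 1.02 − 1.645 × 3.05 = -3.997.

-3.997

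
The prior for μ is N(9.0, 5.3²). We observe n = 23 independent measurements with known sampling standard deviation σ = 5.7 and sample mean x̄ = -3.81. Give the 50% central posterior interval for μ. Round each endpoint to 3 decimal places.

Posterior precision = 1/5.3² + 23/5.7² = 0.0356 + 0.7079 = 0.7435, so posterior SD = 1.1597.
Posterior mean = (9.0/5.3² + 23·-3.81/5.7²) / 0.7435 = -3.1966.
Interval: -3.1966 ± 0.674 × 1.1597 → [-3.979, -2.414].

[-3.979, -2.414]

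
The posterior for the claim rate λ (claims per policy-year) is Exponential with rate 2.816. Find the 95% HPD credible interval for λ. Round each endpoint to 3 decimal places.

[0.000, 1.064]

The exponential density is strictly decreasing on [0, ∞), so the HPD interval is anchored at 0: [0, q] with P(λ ≤ q) = 0.95.
q = −ln(1 − 0.95) / 2.816 = 2.9957 / 2.816 = 1.064.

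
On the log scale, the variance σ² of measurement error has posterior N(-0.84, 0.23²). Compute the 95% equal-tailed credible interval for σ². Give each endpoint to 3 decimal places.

On the log scale the 95% interval is -0.84 ± 1.960 × 0.23 = [-1.2908, -0.3892].
Exponentiate: [e^-1.2908, e^-0.3892] = [0.275, 0.678].

[0.275, 0.678]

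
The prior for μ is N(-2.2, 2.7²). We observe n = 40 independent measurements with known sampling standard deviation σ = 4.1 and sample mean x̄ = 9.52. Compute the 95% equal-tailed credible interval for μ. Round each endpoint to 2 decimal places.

Posterior precision = 1/2.7² + 40/4.1² = 0.1372 + 2.3795 = 2.5167, so posterior SD = 0.6304.
Posterior mean = (-2.2/2.7² + 40·9.52/4.1²) / 2.5167 = 8.8812.
Interval: 8.8812 ± 1.960 × 0.6304 → [7.65, 10.12].

[7.65, 10.12]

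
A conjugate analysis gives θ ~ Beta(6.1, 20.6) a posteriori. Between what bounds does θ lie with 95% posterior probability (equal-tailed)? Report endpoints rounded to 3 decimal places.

[0.093, 0.402]

Posterior: Beta(6.1, 20.6).
Equal-tailed 95% interval: the 0.025 and 0.975 quantiles of Beta(6.1, 20.6).
Posterior mean ≈ 0.228, SD ≈ 0.080; a Normal approximation gives roughly [0.072, 0.385].
Exact: F⁻¹(0.025) = 0.093; F⁻¹(0.975) = 0.402.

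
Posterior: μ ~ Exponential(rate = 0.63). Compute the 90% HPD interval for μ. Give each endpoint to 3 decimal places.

The exponential density is strictly decreasing on [0, ∞), so the HPD interval is anchored at 0: [0, q] with P(μ ≤ q) = 0.90.
q = −ln(1 − 0.90) / 0.63 = 2.3026 / 0.63 = 3.655.

[0.000, 3.655]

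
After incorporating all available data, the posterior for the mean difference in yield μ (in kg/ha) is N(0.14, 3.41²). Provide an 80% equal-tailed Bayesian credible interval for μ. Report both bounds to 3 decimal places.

[-4.230, 4.510]

The posterior is symmetric, so the 80% equal-tailed interval is μ = 0.14 ± z·3.41 with z = 1.282.
Half-width: 1.282 × 3.41 = 4.370.
0.14 − 4.370 = -4.230; 0.14 + 4.370 = 4.510.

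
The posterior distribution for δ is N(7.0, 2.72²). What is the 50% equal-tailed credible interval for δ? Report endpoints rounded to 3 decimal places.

The posterior is symmetric, so the 50% equal-tailed interval is δ = 7.0 ± z·2.72 with z = 0.674.
Half-width: 0.674 × 2.72 = 1.835.
7.0 − 1.835 = 5.165; 7.0 + 1.835 = 8.835.

[5.165, 8.835]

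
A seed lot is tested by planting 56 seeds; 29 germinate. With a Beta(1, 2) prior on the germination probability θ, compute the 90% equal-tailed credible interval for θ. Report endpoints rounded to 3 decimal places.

[0.402, 0.615]

Posterior: Beta(1+29, 2+27) = Beta(30, 29).
Equal-tailed 90% interval: the 0.05 and 0.95 quantiles of Beta(30, 29).
Posterior mean ≈ 0.508, SD ≈ 0.065; a Normal approximation gives roughly [0.402, 0.615].
Exact: F⁻¹(0.05) = 0.402; F⁻¹(0.95) = 0.615.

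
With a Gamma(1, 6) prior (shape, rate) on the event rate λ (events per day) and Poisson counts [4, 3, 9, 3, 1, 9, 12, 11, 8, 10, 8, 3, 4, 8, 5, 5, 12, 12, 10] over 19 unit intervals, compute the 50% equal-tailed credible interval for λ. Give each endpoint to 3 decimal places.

Posterior: Gamma(1+137, 6+19) = Gamma(138, 25) (shape, rate).
Equal-tailed 50% interval: Gamma(138, 25) quantiles at 0.25 and 0.75.
Posterior mean ≈ 5.520, SD ≈ 0.470; a Normal approximation gives roughly [5.203, 5.837].
Exact: lower = 5.196; upper = 5.829.

[5.196, 5.829]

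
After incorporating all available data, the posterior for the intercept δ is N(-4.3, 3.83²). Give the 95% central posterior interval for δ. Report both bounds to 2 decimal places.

The posterior is symmetric, so the 95% equal-tailed interval is δ = -4.3 ± z·3.83 with z = 1.960.
Half-width: 1.960 × 3.83 = 7.51.
-4.3 − 7.51 = -11.81; -4.3 + 7.51 = 3.21.

[-11.81, 3.21]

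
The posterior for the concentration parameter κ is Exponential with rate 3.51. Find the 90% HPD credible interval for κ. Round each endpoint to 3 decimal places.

The exponential density is strictly decreasing on [0, ∞), so the HPD interval is anchored at 0: [0, q] with P(κ ≤ q) = 0.90.
q = −ln(1 − 0.90) / 3.51 = 2.3026 / 3.51 = 0.656.

[0.000, 0.656]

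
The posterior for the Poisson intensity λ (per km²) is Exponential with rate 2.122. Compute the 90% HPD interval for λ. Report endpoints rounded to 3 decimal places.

The exponential density is strictly decreasing on [0, ∞), so the HPD interval is anchored at 0: [0, q] with P(λ ≤ q) = 0.90.
q = −ln(1 − 0.90) / 2.122 = 2.3026 / 2.122 = 1.085.

[0.000, 1.085]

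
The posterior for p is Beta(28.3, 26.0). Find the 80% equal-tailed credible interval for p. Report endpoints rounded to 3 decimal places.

[0.434, 0.608]

Posterior: Beta(28.3, 26.0).
Equal-tailed 80% interval: the 0.1 and 0.9 quantiles of Beta(28.3, 26.0).
Posterior mean ≈ 0.521, SD ≈ 0.067; a Normal approximation gives roughly [0.435, 0.607].
Exact: F⁻¹(0.1) = 0.434; F⁻¹(0.9) = 0.608.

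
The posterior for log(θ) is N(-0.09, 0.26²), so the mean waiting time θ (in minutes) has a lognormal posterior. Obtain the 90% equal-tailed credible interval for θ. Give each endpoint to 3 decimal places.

On the log scale the 90% interval is -0.09 ± 1.645 × 0.26 = [-0.5177, 0.3377].
Exponentiate: [e^-0.5177, e^0.3377] = [0.596, 1.402].

[0.596, 1.402]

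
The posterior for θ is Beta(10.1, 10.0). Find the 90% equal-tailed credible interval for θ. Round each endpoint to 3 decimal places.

[0.323, 0.682]

Posterior: Beta(10.1, 10.0).
Equal-tailed 90% interval: the 0.05 and 0.95 quantiles of Beta(10.1, 10.0).
Posterior mean ≈ 0.502, SD ≈ 0.109; a Normal approximation gives roughly [0.323, 0.682].
Exact: F⁻¹(0.05) = 0.323; F⁻¹(0.95) = 0.682.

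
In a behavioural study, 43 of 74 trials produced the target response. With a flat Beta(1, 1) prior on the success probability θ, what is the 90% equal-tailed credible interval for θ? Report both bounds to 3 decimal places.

Posterior: Beta(1+43, 1+31) = Beta(44, 32).
Equal-tailed 90% interval: the 0.05 and 0.95 quantiles of Beta(44, 32).
Posterior mean ≈ 0.579, SD ≈ 0.056; a Normal approximation gives roughly [0.486, 0.671].
Exact: F⁻¹(0.05) = 0.485; F⁻¹(0.95) = 0.670.

[0.485, 0.670]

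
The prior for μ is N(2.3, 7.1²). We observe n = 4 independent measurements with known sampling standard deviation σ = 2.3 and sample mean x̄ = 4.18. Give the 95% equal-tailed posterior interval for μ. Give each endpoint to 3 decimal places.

[1.907, 6.357]

Posterior precision = 1/7.1² + 4/2.3² = 0.0198 + 0.7561 = 0.7760, so posterior SD = 1.1352.
Posterior mean = (2.3/7.1² + 4·4.18/2.3²) / 0.7760 = 4.1319.
Interval: 4.1319 ± 1.960 × 1.1352 → [1.907, 6.357].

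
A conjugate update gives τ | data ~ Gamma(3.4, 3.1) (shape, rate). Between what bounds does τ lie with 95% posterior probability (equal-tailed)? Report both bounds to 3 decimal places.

Posterior: Gamma(shape 3.4, rate 3.1).
Equal-tailed 95% interval: Gamma(3.4, 3.1) quantiles at 0.025 and 0.975.
Posterior mean ≈ 1.097, SD ≈ 0.595; a Normal approximation gives roughly [-0.069, 2.263].
Exact: lower = 0.257; upper = 2.533.

[0.257, 2.533]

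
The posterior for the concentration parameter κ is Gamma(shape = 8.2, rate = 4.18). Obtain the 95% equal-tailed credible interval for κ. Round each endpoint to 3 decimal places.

[0.858, 3.515]

Posterior: Gamma(shape 8.2, rate 4.18).
Equal-tailed 95% interval: Gamma(8.2, 4.18) quantiles at 0.025 and 0.975.
Posterior mean ≈ 1.962, SD ≈ 0.685; a Normal approximation gives roughly [0.619, 3.304].
Exact: lower = 0.858; upper = 3.515.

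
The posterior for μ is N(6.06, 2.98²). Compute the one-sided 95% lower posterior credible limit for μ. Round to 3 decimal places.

1.158

Need L with P(μ ≥ L) = 0.95: L = 6.06 − z_{0.05}·2.98.
z = 1.645; L = 6.06 − 1.645 × 2.98 = 1.158.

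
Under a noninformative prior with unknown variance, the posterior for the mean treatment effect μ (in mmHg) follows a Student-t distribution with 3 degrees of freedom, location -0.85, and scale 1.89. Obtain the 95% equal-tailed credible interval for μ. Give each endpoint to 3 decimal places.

The t_3 distribution is symmetric; the 95% interval is -0.85 ± t·1.89 with t_{0.975,3} = 3.182.
Half-width: 3.182 × 1.89 = 6.015.
-0.85 − 6.015 = -6.865; -0.85 + 6.015 = 5.165.

[-6.865, 5.165]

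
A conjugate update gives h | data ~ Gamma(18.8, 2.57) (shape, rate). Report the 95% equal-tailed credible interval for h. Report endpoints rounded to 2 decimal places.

[4.39, 10.97]

Posterior: Gamma(shape 18.8, rate 2.57).
Equal-tailed 95% interval: Gamma(18.8, 2.57) quantiles at 0.025 and 0.975.
Posterior mean ≈ 7.32, SD ≈ 1.69; a Normal approximation gives roughly [4.01, 10.62].
Exact: lower = 4.39; upper = 10.97.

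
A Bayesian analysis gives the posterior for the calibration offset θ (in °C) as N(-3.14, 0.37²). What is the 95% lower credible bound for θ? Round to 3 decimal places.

Need L with P(θ ≥ L) = 0.95: L = -3.14 − z_{0.05}·0.37.
z = 1.645; L = -3.14 − 1.645 × 0.37 = -3.749.

-3.749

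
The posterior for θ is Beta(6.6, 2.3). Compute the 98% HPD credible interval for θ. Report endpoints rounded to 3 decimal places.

[0.407, 0.987]

The posterior is unimodal and skewed, so the HPD interval has equal density at both endpoints and is the shortest 98% interval.
Solving f(0.407) = f(0.987) with F(0.987) − F(0.407) = 0.98 gives [0.407, 0.987].
For comparison, the equal-tailed interval is [0.367, 0.970]; the HPD is narrower and shifted toward the mode.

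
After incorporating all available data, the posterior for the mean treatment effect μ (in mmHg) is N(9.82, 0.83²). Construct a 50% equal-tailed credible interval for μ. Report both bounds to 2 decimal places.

[9.26, 10.38]

The posterior is symmetric, so the 50% equal-tailed interval is μ = 9.82 ± z·0.83 with z = 0.674.
Half-width: 0.674 × 0.83 = 0.56.
9.82 − 0.56 = 9.26; 9.82 + 0.56 = 10.38.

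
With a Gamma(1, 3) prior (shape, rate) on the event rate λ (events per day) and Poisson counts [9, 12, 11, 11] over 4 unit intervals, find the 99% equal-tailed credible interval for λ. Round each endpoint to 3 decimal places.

[4.113, 8.994]

Posterior: Gamma(1+43, 3+4) = Gamma(44, 7) (shape, rate).
Equal-tailed 99% interval: Gamma(44, 7) quantiles at 0.005 and 0.995.
Posterior mean ≈ 6.286, SD ≈ 0.948; a Normal approximation gives roughly [3.845, 8.727].
Exact: lower = 4.113; upper = 8.994.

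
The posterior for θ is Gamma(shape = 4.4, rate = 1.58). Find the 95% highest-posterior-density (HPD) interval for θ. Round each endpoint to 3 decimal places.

The posterior is unimodal and skewed, so the HPD interval has equal density at both endpoints and is the shortest 95% interval.
Solving f(0.571) = f(5.410) with F(5.410) − F(0.571) = 0.95 gives [0.571, 5.410].
For comparison, the equal-tailed interval is [0.821, 5.926]; the HPD is narrower and shifted toward the mode.

[0.571, 5.410]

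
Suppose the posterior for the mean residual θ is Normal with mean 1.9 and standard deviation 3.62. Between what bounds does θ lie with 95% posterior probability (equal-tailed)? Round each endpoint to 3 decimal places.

[-5.195, 8.995]

The posterior is symmetric, so the 95% equal-tailed interval is θ = 1.9 ± z·3.62 with z = 1.960.
Half-width: 1.960 × 3.62 = 7.095.
1.9 − 7.095 = -5.195; 1.9 + 7.095 = 8.995.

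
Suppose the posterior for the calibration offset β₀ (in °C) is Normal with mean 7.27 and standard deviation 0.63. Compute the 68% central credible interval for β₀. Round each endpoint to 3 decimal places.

The posterior is symmetric, so the 68% equal-tailed interval is β₀ = 7.27 ± z·0.63 with z = 0.994.
Half-width: 0.994 × 0.63 = 0.627.
7.27 − 0.627 = 6.643; 7.27 + 0.627 = 7.897.

[6.643, 7.897]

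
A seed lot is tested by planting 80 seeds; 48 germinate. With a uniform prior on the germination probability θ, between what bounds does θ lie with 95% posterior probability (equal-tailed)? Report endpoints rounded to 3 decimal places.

[0.490, 0.701]

Posterior: Beta(1+48, 1+32) = Beta(49, 33).
Equal-tailed 95% interval: the 0.025 and 0.975 quantiles of Beta(49, 33).
Posterior mean ≈ 0.598, SD ≈ 0.054; a Normal approximation gives roughly [0.492, 0.703].
Exact: F⁻¹(0.025) = 0.490; F⁻¹(0.975) = 0.701.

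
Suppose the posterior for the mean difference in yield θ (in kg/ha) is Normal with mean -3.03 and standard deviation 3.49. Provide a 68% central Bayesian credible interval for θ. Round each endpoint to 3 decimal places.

[-6.501, 0.441]

The posterior is symmetric, so the 68% equal-tailed interval is θ = -3.03 ± z·3.49 with z = 0.994.
Half-width: 0.994 × 3.49 = 3.471.
-3.03 − 3.471 = -6.501; -3.03 + 3.471 = 0.441.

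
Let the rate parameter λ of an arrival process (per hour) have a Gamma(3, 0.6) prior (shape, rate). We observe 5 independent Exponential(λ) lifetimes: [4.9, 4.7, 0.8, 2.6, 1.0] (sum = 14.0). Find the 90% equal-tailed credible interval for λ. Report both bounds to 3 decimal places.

[0.273, 0.901]

Posterior: Gamma(3+5, 0.6+14.0) = Gamma(8, 14.6) (shape, rate).
Equal-tailed 90% interval: Gamma(8, 14.6) quantiles at 0.05 and 0.95.
Posterior mean ≈ 0.548, SD ≈ 0.194; a Normal approximation gives roughly [0.229, 0.867].
Exact: lower = 0.273; upper = 0.901.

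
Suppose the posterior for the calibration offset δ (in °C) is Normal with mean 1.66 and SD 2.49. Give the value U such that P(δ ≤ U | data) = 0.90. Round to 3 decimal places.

4.851

Need U with P(δ ≤ U) = 0.90: U = 1.66 + z_{0.1}·2.49.
z = 1.282; U = 1.66 + 1.282 × 2.49 = 4.851.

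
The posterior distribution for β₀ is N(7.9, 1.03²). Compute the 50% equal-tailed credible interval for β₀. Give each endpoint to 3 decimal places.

[7.205, 8.595]

The posterior is symmetric, so the 50% equal-tailed interval is β₀ = 7.9 ± z·1.03 with z = 0.674.
Half-width: 0.674 × 1.03 = 0.695.
7.9 − 0.695 = 7.205; 7.9 + 0.695 = 8.595.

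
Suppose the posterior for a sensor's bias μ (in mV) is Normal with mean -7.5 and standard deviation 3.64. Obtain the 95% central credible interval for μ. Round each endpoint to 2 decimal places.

The posterior is symmetric, so the 95% equal-tailed interval is μ = -7.5 ± z·3.64 with z = 1.960.
Half-width: 1.960 × 3.64 = 7.13.
-7.5 − 7.13 = -14.63; -7.5 + 7.13 = -0.37.

[-14.63, -0.37]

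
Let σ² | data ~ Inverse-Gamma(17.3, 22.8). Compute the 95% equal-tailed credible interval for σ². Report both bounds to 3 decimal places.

[0.865, 2.250]

Inverse-Gamma(17.3, 22.8) quantiles: F⁻¹(0.025) and F⁻¹(0.975).
Equivalently, 1/σ² ~ Gamma(17.3, rate = 22.8); invert its 0.975 and 0.025 quantiles.
Posterior mean ≈ 1.399, SD ≈ 0.358; a Normal approximation gives roughly [0.698, 2.100].
Exact: lower = 0.865; upper = 2.250.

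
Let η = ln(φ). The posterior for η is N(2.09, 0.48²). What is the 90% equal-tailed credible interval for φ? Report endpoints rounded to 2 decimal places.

[3.67, 17.81]

On the log scale the 90% interval is 2.09 ± 1.645 × 0.48 = [1.3005, 2.8795].
Exponentiate: [e^1.3005, e^2.8795] = [3.67, 17.81].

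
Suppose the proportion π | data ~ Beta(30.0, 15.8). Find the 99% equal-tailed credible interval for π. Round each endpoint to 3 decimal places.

[0.467, 0.818]

Posterior: Beta(30.0, 15.8).
Equal-tailed 99% interval: the 0.005 and 0.995 quantiles of Beta(30.0, 15.8).
Posterior mean ≈ 0.655, SD ≈ 0.069; a Normal approximation gives roughly [0.476, 0.834].
Exact: F⁻¹(0.005) = 0.467; F⁻¹(0.995) = 0.818.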